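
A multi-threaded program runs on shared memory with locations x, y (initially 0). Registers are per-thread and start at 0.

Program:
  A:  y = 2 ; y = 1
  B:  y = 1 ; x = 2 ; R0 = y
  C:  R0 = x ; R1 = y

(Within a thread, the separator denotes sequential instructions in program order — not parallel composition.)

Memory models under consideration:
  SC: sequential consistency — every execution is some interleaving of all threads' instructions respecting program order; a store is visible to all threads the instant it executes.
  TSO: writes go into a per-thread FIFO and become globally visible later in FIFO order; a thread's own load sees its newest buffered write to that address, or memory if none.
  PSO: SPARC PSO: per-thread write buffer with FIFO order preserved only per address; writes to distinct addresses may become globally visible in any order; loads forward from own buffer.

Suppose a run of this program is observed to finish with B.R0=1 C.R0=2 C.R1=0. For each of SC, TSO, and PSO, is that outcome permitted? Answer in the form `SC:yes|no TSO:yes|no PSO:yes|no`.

SC:no TSO:no PSO:yes

outcome vector order: (B.R0,C.R0,C.R1)
[SC] allowed = {<1 0 0> <1 0 1> <1 0 2> <1 2 1> <1 2 2> <2 0 0> <2 0 1> <2 0 2> <2 2 1> <2 2 2>}
[TSO] allowed = {<1 0 0> <1 0 1> <1 0 2> <1 2 1> <1 2 2> <2 0 0> <2 0 1> <2 0 2> <2 2 1> <2 2 2>}
[PSO] allowed = {<1 0 0> <1 0 1> <1 0 2> <1 2 0> <1 2 1> <1 2 2> <2 0 0> <2 0 1> <2 0 2> <2 2 0> <2 2 1> <2 2 2>}
target <1 2 0> ∈ {PSO}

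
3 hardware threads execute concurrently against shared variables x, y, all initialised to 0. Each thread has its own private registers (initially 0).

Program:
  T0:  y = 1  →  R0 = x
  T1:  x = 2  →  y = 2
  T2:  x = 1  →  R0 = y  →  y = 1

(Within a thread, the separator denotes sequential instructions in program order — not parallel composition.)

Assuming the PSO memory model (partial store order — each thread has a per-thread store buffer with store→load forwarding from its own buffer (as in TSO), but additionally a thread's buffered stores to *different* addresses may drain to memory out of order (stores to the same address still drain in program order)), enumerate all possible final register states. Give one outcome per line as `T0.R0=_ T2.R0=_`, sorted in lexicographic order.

T0.R0=0 T2.R0=0
T0.R0=0 T2.R0=1
T0.R0=0 T2.R0=2
T0.R0=1 T2.R0=0
T0.R0=1 T2.R0=1
T0.R0=1 T2.R0=2
T0.R0=2 T2.R0=0
T0.R0=2 T2.R0=1
T0.R0=2 T2.R0=2

outcome vector order: (T0.R0,T2.R0)
|PSO outcomes| = 9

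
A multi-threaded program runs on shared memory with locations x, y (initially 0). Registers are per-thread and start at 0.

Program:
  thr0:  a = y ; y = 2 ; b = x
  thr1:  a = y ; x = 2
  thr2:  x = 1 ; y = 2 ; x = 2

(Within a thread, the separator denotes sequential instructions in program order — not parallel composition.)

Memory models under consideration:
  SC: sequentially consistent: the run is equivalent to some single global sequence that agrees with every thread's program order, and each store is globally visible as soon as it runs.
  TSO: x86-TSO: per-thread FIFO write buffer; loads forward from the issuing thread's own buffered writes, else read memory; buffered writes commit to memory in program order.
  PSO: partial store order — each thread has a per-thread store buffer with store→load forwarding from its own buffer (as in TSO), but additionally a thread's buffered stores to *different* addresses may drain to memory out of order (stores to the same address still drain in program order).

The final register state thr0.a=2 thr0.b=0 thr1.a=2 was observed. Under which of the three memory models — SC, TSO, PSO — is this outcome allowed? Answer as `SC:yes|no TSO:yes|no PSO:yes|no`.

SC:no TSO:no PSO:yes

outcome vector order: (thr0.a,thr0.b,thr1.a)
[SC] allowed = {000; 002; 010; 012; 020; 022; 210; 212; 220; 222}
[TSO] allowed = {000; 002; 010; 012; 020; 022; 210; 212; 220; 222}
[PSO] allowed = {000; 002; 010; 012; 020; 022; 200; 202; 210; 212; 220; 222}
target 202 ∈ {PSO}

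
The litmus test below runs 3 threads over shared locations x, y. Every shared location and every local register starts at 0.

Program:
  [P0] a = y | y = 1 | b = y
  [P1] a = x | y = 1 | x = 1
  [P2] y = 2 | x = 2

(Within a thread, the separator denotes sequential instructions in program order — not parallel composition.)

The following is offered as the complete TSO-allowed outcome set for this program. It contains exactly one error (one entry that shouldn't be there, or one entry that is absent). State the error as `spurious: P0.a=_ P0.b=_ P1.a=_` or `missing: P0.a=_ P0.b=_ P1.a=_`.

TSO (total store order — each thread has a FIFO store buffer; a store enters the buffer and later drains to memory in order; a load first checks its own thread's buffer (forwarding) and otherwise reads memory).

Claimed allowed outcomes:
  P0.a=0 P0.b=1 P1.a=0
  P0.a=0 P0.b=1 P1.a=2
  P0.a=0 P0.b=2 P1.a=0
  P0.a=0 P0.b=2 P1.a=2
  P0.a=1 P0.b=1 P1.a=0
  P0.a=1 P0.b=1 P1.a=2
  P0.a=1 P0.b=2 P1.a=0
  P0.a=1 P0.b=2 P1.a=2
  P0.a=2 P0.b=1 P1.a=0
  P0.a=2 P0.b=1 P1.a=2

outcome vector order: (P0.a,P0.b,P1.a)
TSO: 9 outcomes — {(0,1,0) (0,1,2) (0,2,0) (0,2,2) (1,1,0) (1,1,2) (1,2,0) (2,1,0) (2,1,2)}
claimed∖TSO = {(1,2,2)}

spurious: P0.a=1 P0.b=2 P1.a=2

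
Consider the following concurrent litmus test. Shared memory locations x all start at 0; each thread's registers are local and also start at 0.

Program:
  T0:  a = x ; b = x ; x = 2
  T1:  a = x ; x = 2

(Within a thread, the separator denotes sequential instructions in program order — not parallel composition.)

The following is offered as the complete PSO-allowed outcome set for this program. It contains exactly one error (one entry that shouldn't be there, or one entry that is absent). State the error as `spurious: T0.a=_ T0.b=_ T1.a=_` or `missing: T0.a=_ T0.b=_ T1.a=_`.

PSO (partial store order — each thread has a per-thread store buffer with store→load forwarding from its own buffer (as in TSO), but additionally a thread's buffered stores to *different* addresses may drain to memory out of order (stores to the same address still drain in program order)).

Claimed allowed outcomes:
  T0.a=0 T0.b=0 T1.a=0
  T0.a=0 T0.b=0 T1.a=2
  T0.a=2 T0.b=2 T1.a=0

outcome vector order: (T0.a,T0.b,T1.a)
under PSO → (0,0,0); (0,0,2); (0,2,0); (2,2,0)
PSO∖claimed = {(0,2,0)}

missing: T0.a=0 T0.b=2 T1.a=0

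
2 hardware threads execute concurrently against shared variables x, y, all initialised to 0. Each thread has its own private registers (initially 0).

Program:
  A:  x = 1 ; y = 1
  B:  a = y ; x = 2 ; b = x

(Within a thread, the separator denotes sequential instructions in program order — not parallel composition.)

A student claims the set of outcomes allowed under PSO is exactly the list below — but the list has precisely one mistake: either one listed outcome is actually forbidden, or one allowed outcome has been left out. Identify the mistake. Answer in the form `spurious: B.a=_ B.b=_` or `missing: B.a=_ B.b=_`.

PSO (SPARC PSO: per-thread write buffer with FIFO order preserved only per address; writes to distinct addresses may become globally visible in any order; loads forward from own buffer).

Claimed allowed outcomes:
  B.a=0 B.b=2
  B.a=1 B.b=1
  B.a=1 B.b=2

outcome vector order: (B.a,B.b)
PSO (4): (0,1), (0,2), (1,1), (1,2)
PSO∖claimed = {(0,1)}

missing: B.a=0 B.b=1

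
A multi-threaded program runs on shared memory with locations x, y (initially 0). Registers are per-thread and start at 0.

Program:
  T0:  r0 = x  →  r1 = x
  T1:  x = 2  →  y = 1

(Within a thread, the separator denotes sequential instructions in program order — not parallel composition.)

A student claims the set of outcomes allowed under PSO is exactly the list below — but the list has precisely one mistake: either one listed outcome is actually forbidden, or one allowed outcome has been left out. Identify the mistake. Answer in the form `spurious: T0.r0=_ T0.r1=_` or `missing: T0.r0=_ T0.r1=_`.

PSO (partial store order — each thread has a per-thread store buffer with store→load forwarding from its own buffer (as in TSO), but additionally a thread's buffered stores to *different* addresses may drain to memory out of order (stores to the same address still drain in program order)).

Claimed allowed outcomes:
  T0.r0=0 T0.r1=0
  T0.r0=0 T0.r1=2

outcome vector order: (T0.r0,T0.r1)
PSO: 3 outcomes — {(0,0) (0,2) (2,2)}
PSO∖claimed = {(2,2)}

missing: T0.r0=2 T0.r1=2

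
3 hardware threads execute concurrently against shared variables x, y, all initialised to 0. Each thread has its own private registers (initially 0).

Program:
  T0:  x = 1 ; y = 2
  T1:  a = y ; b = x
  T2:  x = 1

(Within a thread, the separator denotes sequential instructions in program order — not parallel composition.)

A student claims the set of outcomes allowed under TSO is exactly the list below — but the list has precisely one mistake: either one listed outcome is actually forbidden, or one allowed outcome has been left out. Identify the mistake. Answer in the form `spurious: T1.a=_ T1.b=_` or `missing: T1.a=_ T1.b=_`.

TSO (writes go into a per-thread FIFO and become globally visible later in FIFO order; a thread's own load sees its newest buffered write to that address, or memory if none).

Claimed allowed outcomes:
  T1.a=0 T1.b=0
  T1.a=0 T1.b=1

missing: T1.a=2 T1.b=1

outcome vector order: (T1.a,T1.b)
under TSO → 0/0, 0/1, 2/1
TSO∖claimed = {2/1}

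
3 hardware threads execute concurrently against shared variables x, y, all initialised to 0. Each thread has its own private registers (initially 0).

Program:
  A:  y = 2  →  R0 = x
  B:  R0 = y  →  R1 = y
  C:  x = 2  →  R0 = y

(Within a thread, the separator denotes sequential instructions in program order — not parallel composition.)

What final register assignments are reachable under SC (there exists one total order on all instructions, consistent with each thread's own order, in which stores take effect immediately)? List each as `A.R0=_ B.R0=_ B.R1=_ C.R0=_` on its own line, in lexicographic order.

outcome vector order: (A.R0,B.R0,B.R1,C.R0)
|SC outcomes| = 9

A.R0=0 B.R0=0 B.R1=0 C.R0=2
A.R0=0 B.R0=0 B.R1=2 C.R0=2
A.R0=0 B.R0=2 B.R1=2 C.R0=2
A.R0=2 B.R0=0 B.R1=0 C.R0=0
A.R0=2 B.R0=0 B.R1=0 C.R0=2
A.R0=2 B.R0=0 B.R1=2 C.R0=0
A.R0=2 B.R0=0 B.R1=2 C.R0=2
A.R0=2 B.R0=2 B.R1=2 C.R0=0
A.R0=2 B.R0=2 B.R1=2 C.R0=2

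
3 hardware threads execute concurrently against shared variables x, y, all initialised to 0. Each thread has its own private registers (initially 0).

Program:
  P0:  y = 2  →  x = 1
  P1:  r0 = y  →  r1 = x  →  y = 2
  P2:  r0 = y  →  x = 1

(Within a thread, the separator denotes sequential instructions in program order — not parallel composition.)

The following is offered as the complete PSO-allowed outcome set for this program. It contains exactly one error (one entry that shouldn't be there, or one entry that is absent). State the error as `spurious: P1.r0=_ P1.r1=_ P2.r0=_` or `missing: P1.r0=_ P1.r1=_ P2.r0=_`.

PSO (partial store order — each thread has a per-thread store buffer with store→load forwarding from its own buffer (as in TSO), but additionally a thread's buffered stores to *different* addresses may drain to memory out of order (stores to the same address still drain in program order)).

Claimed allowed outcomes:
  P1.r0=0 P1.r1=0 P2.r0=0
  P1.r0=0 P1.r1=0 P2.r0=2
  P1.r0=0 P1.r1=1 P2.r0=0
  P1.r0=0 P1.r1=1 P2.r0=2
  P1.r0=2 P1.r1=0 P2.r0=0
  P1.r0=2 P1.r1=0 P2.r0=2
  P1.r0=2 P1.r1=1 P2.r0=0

outcome vector order: (P1.r0,P1.r1,P2.r0)
under PSO → <0 0 0>, <0 0 2>, <0 1 0>, <0 1 2>, <2 0 0>, <2 0 2>, <2 1 0>, <2 1 2>
PSO∖claimed = {<2 1 2>}

missing: P1.r0=2 P1.r1=1 P2.r0=2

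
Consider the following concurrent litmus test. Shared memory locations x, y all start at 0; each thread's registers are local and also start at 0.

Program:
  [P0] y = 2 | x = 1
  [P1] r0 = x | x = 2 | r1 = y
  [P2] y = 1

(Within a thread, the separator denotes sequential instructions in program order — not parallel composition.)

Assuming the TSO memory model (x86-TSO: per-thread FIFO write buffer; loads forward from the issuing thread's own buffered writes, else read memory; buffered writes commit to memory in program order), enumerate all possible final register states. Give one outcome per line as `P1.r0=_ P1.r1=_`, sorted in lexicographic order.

outcome vector order: (P1.r0,P1.r1)
|TSO outcomes| = 5

P1.r0=0 P1.r1=0
P1.r0=0 P1.r1=1
P1.r0=0 P1.r1=2
P1.r0=1 P1.r1=1
P1.r0=1 P1.r1=2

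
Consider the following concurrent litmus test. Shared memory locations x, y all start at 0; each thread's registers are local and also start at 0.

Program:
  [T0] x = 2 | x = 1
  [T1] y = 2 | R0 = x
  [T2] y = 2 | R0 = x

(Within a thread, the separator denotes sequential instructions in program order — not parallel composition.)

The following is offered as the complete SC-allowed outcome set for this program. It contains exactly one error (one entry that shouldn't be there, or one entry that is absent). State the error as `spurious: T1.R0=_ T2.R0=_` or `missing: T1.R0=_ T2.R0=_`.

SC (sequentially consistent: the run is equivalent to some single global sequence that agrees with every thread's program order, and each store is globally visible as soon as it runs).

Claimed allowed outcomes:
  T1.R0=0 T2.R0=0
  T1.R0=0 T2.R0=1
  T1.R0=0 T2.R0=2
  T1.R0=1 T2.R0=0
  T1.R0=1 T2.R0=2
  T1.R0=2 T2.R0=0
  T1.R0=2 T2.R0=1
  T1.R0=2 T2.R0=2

missing: T1.R0=1 T2.R0=1

outcome vector order: (T1.R0,T2.R0)
SC: 9 outcomes — {00, 01, 02, 10, 11, 12, 20, 21, 22}
SC∖claimed = {11}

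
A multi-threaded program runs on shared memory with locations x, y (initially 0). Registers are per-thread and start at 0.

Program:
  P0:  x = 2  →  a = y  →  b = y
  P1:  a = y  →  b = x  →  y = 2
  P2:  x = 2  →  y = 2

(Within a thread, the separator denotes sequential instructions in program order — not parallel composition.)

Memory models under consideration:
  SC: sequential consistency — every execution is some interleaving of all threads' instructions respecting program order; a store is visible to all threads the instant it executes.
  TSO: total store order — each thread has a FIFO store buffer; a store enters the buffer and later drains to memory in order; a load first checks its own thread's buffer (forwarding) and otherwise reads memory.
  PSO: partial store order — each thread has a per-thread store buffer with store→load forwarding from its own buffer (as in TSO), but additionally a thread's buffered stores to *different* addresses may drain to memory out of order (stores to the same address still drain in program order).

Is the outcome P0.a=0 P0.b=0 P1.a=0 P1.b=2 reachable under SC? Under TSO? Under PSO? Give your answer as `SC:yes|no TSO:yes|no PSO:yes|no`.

outcome vector order: (P0.a,P0.b,P1.a,P1.b)
under SC → (0,0,0,0) (0,0,0,2) (0,0,2,2) (0,2,0,0) (0,2,0,2) (0,2,2,2) (2,2,0,0) (2,2,0,2) (2,2,2,2)
under TSO → (0,0,0,0) (0,0,0,2) (0,0,2,2) (0,2,0,0) (0,2,0,2) (0,2,2,2) (2,2,0,0) (2,2,0,2) (2,2,2,2)
under PSO → (0,0,0,0) (0,0,0,2) (0,0,2,0) (0,0,2,2) (0,2,0,0) (0,2,0,2) (0,2,2,0) (0,2,2,2) (2,2,0,0) (2,2,0,2) (2,2,2,0) (2,2,2,2)
target (0,0,0,2) ∈ {SC,TSO,PSO}

SC:yes TSO:yes PSO:yes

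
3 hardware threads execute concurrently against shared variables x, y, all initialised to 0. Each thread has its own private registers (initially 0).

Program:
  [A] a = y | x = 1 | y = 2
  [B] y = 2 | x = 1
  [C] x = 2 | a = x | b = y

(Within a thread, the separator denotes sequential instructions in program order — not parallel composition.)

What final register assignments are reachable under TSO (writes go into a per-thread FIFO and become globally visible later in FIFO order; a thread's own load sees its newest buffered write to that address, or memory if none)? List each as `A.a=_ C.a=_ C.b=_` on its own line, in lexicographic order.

A.a=0 C.a=1 C.b=0
A.a=0 C.a=1 C.b=2
A.a=0 C.a=2 C.b=0
A.a=0 C.a=2 C.b=2
A.a=2 C.a=1 C.b=2
A.a=2 C.a=2 C.b=0
A.a=2 C.a=2 C.b=2

outcome vector order: (A.a,C.a,C.b)
|TSO outcomes| = 7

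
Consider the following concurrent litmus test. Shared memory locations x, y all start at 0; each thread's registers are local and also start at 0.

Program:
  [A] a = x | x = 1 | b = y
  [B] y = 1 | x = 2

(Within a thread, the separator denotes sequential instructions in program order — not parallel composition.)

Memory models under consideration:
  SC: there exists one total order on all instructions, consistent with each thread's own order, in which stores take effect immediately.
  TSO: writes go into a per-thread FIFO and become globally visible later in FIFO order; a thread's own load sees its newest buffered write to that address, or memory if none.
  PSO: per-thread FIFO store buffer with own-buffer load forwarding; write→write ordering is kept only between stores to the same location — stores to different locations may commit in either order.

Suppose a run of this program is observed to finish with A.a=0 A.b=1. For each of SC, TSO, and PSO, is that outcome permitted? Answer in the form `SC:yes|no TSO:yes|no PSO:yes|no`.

outcome vector order: (A.a,A.b)
SC: 3 outcomes — {(0,0) (0,1) (2,1)}
TSO: 3 outcomes — {(0,0) (0,1) (2,1)}
PSO: 4 outcomes — {(0,0) (0,1) (2,0) (2,1)}
target (0,1) ∈ {SC,TSO,PSO}

SC:yes TSO:yes PSO:yes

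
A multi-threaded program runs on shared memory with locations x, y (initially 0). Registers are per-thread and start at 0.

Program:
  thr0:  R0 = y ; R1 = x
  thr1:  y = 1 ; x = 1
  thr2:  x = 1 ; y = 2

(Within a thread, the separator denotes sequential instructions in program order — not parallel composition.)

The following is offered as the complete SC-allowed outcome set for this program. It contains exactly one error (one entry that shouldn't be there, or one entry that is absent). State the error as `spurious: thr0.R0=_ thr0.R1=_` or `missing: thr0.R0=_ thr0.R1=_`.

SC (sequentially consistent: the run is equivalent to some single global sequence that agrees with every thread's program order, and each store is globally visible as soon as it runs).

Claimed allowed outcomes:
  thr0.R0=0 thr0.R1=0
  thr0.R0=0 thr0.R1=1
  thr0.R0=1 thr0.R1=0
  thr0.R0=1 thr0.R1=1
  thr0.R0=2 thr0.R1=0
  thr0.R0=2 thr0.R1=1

outcome vector order: (thr0.R0,thr0.R1)
SC (5): 0/0, 0/1, 1/0, 1/1, 2/1
claimed∖SC = {2/0}

spurious: thr0.R0=2 thr0.R1=0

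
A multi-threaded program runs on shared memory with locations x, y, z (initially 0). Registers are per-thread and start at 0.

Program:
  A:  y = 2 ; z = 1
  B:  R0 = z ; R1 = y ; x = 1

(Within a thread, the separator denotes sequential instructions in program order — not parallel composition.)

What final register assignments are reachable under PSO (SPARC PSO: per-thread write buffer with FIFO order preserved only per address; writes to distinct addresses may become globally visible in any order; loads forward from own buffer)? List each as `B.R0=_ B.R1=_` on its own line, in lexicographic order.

B.R0=0 B.R1=0
B.R0=0 B.R1=2
B.R0=1 B.R1=0
B.R0=1 B.R1=2

outcome vector order: (B.R0,B.R1)
|PSO outcomes| = 4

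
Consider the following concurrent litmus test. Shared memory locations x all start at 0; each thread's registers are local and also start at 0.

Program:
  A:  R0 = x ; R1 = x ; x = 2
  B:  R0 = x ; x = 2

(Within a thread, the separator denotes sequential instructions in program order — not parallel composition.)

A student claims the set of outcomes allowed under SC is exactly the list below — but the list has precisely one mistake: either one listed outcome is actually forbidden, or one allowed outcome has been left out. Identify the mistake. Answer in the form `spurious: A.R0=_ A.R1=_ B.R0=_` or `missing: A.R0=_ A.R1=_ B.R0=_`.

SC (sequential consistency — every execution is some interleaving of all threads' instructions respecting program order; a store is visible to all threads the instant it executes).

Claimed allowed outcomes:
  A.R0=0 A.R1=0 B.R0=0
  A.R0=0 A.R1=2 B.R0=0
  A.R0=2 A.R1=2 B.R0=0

outcome vector order: (A.R0,A.R1,B.R0)
SC (4): <0 0 0>, <0 0 2>, <0 2 0>, <2 2 0>
SC∖claimed = {<0 0 2>}

missing: A.R0=0 A.R1=0 B.R0=2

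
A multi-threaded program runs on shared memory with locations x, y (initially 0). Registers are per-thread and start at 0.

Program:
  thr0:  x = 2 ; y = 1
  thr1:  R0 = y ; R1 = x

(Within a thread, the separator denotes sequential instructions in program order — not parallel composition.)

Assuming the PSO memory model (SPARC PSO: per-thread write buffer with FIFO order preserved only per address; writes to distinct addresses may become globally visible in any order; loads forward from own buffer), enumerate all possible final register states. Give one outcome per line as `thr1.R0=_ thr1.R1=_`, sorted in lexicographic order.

outcome vector order: (thr1.R0,thr1.R1)
|PSO outcomes| = 4

thr1.R0=0 thr1.R1=0
thr1.R0=0 thr1.R1=2
thr1.R0=1 thr1.R1=0
thr1.R0=1 thr1.R1=2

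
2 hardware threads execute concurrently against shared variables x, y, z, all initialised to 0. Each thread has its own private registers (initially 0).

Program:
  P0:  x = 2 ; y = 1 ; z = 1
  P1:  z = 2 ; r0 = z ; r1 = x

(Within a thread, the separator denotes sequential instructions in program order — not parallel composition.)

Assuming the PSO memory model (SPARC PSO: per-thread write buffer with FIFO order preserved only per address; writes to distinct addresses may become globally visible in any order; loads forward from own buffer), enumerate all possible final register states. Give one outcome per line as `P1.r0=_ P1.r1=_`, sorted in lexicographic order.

outcome vector order: (P1.r0,P1.r1)
|PSO outcomes| = 4

P1.r0=1 P1.r1=0
P1.r0=1 P1.r1=2
P1.r0=2 P1.r1=0
P1.r0=2 P1.r1=2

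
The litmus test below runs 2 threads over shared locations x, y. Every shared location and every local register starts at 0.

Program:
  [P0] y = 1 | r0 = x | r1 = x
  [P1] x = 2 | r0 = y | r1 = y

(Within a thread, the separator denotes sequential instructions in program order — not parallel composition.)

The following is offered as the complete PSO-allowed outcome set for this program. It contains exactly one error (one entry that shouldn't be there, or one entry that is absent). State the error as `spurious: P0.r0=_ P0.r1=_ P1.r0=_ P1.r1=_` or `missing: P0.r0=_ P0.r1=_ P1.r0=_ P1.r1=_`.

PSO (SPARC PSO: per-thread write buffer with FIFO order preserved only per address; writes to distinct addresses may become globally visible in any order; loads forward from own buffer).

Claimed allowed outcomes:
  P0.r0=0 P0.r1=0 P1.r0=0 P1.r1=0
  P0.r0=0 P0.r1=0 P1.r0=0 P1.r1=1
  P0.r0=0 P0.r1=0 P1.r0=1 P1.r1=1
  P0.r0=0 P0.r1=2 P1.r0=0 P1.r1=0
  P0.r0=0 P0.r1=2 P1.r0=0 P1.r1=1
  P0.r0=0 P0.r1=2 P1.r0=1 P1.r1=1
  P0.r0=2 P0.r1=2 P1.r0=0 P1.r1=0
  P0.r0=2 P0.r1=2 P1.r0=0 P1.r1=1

missing: P0.r0=2 P0.r1=2 P1.r0=1 P1.r1=1

outcome vector order: (P0.r0,P0.r1,P1.r0,P1.r1)
[PSO] allowed = {(0,0,0,0); (0,0,0,1); (0,0,1,1); (0,2,0,0); (0,2,0,1); (0,2,1,1); (2,2,0,0); (2,2,0,1); (2,2,1,1)}
PSO∖claimed = {(2,2,1,1)}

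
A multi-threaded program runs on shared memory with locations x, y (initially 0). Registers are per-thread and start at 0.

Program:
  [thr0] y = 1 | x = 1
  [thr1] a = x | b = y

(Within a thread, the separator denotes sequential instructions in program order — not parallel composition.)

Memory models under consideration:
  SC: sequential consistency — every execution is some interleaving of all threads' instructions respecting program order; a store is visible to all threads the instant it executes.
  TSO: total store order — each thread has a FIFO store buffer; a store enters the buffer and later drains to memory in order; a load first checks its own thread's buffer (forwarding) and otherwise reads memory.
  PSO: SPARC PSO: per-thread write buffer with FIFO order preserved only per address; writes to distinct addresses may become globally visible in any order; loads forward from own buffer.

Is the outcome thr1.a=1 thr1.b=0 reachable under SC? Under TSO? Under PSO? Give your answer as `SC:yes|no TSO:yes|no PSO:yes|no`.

outcome vector order: (thr1.a,thr1.b)
under SC → <0 0> <0 1> <1 1>
under TSO → <0 0> <0 1> <1 1>
under PSO → <0 0> <0 1> <1 0> <1 1>
target <1 0> ∈ {PSO}

SC:no TSO:no PSO:yes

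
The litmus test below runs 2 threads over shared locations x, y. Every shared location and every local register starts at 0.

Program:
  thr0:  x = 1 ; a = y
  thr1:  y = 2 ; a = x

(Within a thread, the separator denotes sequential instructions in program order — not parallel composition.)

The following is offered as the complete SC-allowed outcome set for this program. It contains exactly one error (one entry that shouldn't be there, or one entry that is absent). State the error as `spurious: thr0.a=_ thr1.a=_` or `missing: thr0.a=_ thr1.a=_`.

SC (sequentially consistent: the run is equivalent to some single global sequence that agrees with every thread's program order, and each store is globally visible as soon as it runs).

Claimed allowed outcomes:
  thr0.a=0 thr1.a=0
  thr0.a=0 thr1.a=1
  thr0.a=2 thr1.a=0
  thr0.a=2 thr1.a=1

outcome vector order: (thr0.a,thr1.a)
[SC] allowed = {01; 20; 21}
claimed∖SC = {00}

spurious: thr0.a=0 thr1.a=0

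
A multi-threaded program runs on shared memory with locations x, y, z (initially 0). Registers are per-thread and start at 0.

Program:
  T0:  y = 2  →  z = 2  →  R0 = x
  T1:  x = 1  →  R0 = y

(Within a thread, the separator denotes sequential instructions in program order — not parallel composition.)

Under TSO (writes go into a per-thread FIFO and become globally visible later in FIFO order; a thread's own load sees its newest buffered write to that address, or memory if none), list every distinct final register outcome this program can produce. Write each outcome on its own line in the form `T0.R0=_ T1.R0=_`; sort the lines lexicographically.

outcome vector order: (T0.R0,T1.R0)
|TSO outcomes| = 4

T0.R0=0 T1.R0=0
T0.R0=0 T1.R0=2
T0.R0=1 T1.R0=0
T0.R0=1 T1.R0=2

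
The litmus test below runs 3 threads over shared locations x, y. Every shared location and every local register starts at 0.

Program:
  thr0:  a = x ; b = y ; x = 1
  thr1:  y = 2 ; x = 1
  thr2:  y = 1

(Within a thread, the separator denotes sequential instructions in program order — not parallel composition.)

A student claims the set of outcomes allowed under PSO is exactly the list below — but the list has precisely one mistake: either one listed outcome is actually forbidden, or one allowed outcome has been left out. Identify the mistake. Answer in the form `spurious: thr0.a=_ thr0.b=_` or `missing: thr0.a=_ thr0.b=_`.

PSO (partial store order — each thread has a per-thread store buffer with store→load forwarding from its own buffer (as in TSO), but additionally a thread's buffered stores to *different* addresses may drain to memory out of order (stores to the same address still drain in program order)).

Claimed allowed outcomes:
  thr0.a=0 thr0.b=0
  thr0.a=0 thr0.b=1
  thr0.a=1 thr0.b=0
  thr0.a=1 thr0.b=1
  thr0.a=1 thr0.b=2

missing: thr0.a=0 thr0.b=2

outcome vector order: (thr0.a,thr0.b)
[PSO] allowed = {(0,0), (0,1), (0,2), (1,0), (1,1), (1,2)}
PSO∖claimed = {(0,2)}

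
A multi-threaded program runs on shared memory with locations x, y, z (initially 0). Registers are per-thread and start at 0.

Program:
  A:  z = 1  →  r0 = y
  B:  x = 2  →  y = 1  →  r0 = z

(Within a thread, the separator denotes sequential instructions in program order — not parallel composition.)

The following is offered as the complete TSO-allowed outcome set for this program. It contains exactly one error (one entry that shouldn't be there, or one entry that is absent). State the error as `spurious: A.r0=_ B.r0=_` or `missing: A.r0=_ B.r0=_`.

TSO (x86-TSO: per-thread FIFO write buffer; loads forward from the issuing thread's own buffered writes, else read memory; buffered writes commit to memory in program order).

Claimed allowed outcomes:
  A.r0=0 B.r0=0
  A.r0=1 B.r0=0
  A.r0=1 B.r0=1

missing: A.r0=0 B.r0=1

outcome vector order: (A.r0,B.r0)
TSO: 4 outcomes — {00, 01, 10, 11}
TSO∖claimed = {01}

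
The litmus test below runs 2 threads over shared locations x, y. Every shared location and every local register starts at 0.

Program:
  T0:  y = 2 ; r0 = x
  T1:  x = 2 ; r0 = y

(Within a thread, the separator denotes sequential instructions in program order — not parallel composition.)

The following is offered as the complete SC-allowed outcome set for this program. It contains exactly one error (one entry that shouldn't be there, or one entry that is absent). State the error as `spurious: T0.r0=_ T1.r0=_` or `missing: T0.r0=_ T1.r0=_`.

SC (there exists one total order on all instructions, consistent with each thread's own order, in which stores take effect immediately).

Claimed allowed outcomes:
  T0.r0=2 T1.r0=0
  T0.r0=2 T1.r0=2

missing: T0.r0=0 T1.r0=2

outcome vector order: (T0.r0,T1.r0)
SC (3): (0,2), (2,0), (2,2)
SC∖claimed = {(0,2)}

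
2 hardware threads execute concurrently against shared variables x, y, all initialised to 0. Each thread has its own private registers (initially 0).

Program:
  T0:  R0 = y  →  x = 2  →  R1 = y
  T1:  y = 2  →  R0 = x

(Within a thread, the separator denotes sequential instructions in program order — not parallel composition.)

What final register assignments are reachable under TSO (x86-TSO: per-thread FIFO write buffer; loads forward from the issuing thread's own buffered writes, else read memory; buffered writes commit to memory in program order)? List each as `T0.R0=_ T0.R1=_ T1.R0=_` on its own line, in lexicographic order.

outcome vector order: (T0.R0,T0.R1,T1.R0)
|TSO outcomes| = 6

T0.R0=0 T0.R1=0 T1.R0=0
T0.R0=0 T0.R1=0 T1.R0=2
T0.R0=0 T0.R1=2 T1.R0=0
T0.R0=0 T0.R1=2 T1.R0=2
T0.R0=2 T0.R1=2 T1.R0=0
T0.R0=2 T0.R1=2 T1.R0=2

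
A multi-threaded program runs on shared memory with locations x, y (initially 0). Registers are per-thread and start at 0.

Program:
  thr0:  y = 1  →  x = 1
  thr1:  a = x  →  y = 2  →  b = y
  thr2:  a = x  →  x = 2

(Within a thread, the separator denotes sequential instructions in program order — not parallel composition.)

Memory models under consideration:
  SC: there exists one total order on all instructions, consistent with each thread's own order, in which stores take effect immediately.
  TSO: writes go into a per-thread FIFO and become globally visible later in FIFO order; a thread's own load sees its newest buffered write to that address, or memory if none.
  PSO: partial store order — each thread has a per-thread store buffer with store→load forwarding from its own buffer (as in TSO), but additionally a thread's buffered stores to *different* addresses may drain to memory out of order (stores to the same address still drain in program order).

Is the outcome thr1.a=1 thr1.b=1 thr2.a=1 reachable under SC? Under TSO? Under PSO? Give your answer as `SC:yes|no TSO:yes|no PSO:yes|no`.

SC:no TSO:no PSO:yes

outcome vector order: (thr1.a,thr1.b,thr2.a)
SC: 9 outcomes — {<0 1 0>, <0 1 1>, <0 2 0>, <0 2 1>, <1 2 0>, <1 2 1>, <2 1 0>, <2 2 0>, <2 2 1>}
TSO: 9 outcomes — {<0 1 0>, <0 1 1>, <0 2 0>, <0 2 1>, <1 2 0>, <1 2 1>, <2 1 0>, <2 2 0>, <2 2 1>}
PSO: 12 outcomes — {<0 1 0>, <0 1 1>, <0 2 0>, <0 2 1>, <1 1 0>, <1 1 1>, <1 2 0>, <1 2 1>, <2 1 0>, <2 1 1>, <2 2 0>, <2 2 1>}
target <1 1 1> ∈ {PSO}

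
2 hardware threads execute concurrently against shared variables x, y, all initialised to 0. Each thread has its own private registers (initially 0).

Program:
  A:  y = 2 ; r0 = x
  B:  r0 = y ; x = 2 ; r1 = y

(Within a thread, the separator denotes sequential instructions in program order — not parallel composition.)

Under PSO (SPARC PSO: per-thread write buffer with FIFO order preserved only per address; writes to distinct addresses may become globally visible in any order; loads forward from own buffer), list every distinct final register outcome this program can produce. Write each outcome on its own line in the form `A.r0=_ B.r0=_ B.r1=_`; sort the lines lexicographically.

outcome vector order: (A.r0,B.r0,B.r1)
|PSO outcomes| = 6

A.r0=0 B.r0=0 B.r1=0
A.r0=0 B.r0=0 B.r1=2
A.r0=0 B.r0=2 B.r1=2
A.r0=2 B.r0=0 B.r1=0
A.r0=2 B.r0=0 B.r1=2
A.r0=2 B.r0=2 B.r1=2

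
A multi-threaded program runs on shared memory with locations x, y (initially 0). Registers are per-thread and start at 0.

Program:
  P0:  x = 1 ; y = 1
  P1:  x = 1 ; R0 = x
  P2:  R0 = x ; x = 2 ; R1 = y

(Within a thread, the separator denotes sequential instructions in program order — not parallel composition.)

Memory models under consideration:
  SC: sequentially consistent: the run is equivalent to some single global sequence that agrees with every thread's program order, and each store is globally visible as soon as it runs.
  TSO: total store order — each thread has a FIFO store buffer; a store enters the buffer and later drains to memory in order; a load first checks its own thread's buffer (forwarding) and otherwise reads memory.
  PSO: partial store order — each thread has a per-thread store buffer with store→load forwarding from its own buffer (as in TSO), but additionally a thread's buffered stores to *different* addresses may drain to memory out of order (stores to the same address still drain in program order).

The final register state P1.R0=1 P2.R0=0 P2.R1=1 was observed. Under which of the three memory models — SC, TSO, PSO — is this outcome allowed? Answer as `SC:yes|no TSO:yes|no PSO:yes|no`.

SC:yes TSO:yes PSO:yes

outcome vector order: (P1.R0,P2.R0,P2.R1)
SC: 8 outcomes — {<1 0 0>, <1 0 1>, <1 1 0>, <1 1 1>, <2 0 0>, <2 0 1>, <2 1 0>, <2 1 1>}
TSO: 8 outcomes — {<1 0 0>, <1 0 1>, <1 1 0>, <1 1 1>, <2 0 0>, <2 0 1>, <2 1 0>, <2 1 1>}
PSO: 8 outcomes — {<1 0 0>, <1 0 1>, <1 1 0>, <1 1 1>, <2 0 0>, <2 0 1>, <2 1 0>, <2 1 1>}
target <1 0 1> ∈ {SC,TSO,PSO}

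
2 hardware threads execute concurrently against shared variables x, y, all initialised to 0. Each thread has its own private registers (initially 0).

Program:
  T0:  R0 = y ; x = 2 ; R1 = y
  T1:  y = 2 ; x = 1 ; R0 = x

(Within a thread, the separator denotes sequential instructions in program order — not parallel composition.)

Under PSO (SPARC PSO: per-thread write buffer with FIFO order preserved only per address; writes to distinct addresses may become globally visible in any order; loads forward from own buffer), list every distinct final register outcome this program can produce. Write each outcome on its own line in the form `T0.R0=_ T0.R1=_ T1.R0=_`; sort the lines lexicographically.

outcome vector order: (T0.R0,T0.R1,T1.R0)
|PSO outcomes| = 6

T0.R0=0 T0.R1=0 T1.R0=1
T0.R0=0 T0.R1=0 T1.R0=2
T0.R0=0 T0.R1=2 T1.R0=1
T0.R0=0 T0.R1=2 T1.R0=2
T0.R0=2 T0.R1=2 T1.R0=1
T0.R0=2 T0.R1=2 T1.R0=2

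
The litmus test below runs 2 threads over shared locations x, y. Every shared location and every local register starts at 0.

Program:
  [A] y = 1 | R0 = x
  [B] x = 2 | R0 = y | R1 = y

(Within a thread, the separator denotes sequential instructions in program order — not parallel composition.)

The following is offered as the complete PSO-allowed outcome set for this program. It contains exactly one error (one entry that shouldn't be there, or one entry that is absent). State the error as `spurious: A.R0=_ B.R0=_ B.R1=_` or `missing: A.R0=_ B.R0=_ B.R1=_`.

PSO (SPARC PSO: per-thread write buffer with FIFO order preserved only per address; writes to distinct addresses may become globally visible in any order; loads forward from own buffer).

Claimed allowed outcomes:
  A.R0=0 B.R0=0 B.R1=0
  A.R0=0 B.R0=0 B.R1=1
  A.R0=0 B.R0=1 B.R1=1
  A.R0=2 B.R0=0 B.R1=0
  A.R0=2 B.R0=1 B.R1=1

outcome vector order: (A.R0,B.R0,B.R1)
PSO: 6 outcomes — {<0 0 0> <0 0 1> <0 1 1> <2 0 0> <2 0 1> <2 1 1>}
PSO∖claimed = {<2 0 1>}

missing: A.R0=2 B.R0=0 B.R1=1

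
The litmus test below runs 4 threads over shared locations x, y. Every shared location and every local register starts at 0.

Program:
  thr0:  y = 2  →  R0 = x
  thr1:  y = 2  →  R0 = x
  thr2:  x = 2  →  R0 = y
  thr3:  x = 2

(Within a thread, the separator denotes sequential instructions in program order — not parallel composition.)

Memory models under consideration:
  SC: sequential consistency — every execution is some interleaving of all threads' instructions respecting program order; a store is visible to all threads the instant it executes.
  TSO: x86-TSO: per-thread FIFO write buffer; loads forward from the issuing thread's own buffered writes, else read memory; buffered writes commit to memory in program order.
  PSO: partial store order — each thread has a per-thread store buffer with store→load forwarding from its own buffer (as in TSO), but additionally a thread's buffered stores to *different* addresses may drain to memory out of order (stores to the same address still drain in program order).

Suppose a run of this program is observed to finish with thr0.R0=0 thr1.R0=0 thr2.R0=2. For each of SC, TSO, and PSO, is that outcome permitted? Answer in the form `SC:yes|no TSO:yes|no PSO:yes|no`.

SC:yes TSO:yes PSO:yes

outcome vector order: (thr0.R0,thr1.R0,thr2.R0)
under SC → 002, 022, 202, 220, 222
under TSO → 000, 002, 020, 022, 200, 202, 220, 222
under PSO → 000, 002, 020, 022, 200, 202, 220, 222
target 002 ∈ {SC,TSO,PSO}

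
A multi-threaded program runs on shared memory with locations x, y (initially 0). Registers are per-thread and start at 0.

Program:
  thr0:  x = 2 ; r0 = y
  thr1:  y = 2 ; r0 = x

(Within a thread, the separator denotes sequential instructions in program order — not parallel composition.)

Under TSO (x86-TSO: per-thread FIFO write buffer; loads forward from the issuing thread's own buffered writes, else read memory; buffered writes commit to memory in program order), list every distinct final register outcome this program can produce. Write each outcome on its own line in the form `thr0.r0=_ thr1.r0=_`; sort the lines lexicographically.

thr0.r0=0 thr1.r0=0
thr0.r0=0 thr1.r0=2
thr0.r0=2 thr1.r0=0
thr0.r0=2 thr1.r0=2

outcome vector order: (thr0.r0,thr1.r0)
|TSO outcomes| = 4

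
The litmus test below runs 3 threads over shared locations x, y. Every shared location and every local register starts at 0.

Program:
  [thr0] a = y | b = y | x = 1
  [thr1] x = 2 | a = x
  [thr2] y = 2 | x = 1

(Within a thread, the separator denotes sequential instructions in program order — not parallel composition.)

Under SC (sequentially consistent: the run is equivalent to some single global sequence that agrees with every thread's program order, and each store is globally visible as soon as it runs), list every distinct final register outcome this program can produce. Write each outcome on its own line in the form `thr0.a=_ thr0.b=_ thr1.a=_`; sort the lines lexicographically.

thr0.a=0 thr0.b=0 thr1.a=1
thr0.a=0 thr0.b=0 thr1.a=2
thr0.a=0 thr0.b=2 thr1.a=1
thr0.a=0 thr0.b=2 thr1.a=2
thr0.a=2 thr0.b=2 thr1.a=1
thr0.a=2 thr0.b=2 thr1.a=2

outcome vector order: (thr0.a,thr0.b,thr1.a)
|SC outcomes| = 6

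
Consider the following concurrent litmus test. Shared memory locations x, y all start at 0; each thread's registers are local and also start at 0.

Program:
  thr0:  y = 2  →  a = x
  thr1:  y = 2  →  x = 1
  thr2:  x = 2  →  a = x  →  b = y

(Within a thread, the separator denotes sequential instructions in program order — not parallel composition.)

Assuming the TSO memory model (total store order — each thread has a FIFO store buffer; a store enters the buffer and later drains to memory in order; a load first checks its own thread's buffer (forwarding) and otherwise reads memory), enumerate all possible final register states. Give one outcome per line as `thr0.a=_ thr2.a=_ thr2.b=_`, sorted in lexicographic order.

outcome vector order: (thr0.a,thr2.a,thr2.b)
|TSO outcomes| = 9

thr0.a=0 thr2.a=1 thr2.b=2
thr0.a=0 thr2.a=2 thr2.b=0
thr0.a=0 thr2.a=2 thr2.b=2
thr0.a=1 thr2.a=1 thr2.b=2
thr0.a=1 thr2.a=2 thr2.b=0
thr0.a=1 thr2.a=2 thr2.b=2
thr0.a=2 thr2.a=1 thr2.b=2
thr0.a=2 thr2.a=2 thr2.b=0
thr0.a=2 thr2.a=2 thr2.b=2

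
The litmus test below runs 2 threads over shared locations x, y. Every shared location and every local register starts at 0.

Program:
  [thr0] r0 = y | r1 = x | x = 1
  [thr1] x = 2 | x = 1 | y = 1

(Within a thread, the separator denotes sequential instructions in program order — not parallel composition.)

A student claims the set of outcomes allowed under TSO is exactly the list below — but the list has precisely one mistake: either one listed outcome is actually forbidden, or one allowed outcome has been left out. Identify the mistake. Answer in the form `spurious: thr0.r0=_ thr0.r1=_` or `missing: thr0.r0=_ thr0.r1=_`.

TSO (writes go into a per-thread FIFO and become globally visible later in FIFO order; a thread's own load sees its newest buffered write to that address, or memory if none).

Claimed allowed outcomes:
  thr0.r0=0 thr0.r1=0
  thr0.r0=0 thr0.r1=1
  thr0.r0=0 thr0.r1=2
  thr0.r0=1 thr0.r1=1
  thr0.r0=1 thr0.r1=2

outcome vector order: (thr0.r0,thr0.r1)
[TSO] allowed = {(0,0) (0,1) (0,2) (1,1)}
claimed∖TSO = {(1,2)}

spurious: thr0.r0=1 thr0.r1=2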